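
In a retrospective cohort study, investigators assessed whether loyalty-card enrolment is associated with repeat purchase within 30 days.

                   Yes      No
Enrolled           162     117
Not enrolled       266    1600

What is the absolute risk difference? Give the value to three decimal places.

Cells: a = 162, b = 117, c = 266, d = 1600.
Risk in exposed = 162/279 = 0.580645; risk in unexposed = 266/1866 = 0.142551.
Risk difference = 0.580645 − 0.142551 = 0.438094

0.438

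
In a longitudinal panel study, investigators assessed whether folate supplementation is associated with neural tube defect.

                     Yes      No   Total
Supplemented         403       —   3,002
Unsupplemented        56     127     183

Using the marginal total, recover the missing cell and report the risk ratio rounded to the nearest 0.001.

The missing cell is in the exposed row: 3002 − 403 = 2599.
So a = 403, b = 2599, c = 56, d = 127.
RR = [a/(a+b)] / [c/(c+d)] = (403/3002) / (56/183) = 0.13424/0.30601 = 0.43869

0.439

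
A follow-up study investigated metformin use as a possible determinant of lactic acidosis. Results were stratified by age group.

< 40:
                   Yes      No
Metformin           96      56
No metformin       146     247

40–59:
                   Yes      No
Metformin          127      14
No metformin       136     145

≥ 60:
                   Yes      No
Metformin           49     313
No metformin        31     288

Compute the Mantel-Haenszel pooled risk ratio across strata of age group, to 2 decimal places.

RR_MH = Σ(aᵢ·n₀ᵢ/nᵢ) / Σ(cᵢ·n₁ᵢ/nᵢ), with n₁ᵢ = aᵢ+bᵢ (exposed), n₀ᵢ = cᵢ+dᵢ (unexposed), nᵢ = n₁ᵢ+n₀ᵢ.
Stratum 1 (< 40): n₁ = 152, n₀ = 393, n = 545; a·n₀/n = 96·393/545 = 69.2257; c·n₁/n = 146·152/545 = 40.7193
Stratum 2 (40–59): n₁ = 141, n₀ = 281, n = 422; a·n₀/n = 127·281/422 = 84.5664; c·n₁/n = 136·141/422 = 45.4408
Stratum 3 (≥ 60): n₁ = 362, n₀ = 319, n = 681; a·n₀/n = 49·319/681 = 22.9530; c·n₁/n = 31·362/681 = 16.4787
RR_MH = (69.2257 + 84.5664 + 22.9530) / (40.7193 + 45.4408 + 16.4787) = 176.7450 / 102.6387 = 1.72201

1.72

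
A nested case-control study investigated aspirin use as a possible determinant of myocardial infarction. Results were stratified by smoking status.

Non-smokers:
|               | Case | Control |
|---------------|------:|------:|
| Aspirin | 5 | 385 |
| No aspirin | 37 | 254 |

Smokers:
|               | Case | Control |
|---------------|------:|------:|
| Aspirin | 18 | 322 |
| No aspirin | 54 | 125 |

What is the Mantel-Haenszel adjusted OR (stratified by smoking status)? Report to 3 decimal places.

OR_MH = Σ(aᵢdᵢ/nᵢ) / Σ(bᵢcᵢ/nᵢ), where nᵢ is the stratum total.
Stratum 1 (Non-smokers): n = 681; a·d/n = 5·254/681 = 1.8649; b·c/n = 385·37/681 = 20.9178
Stratum 2 (Smokers): n = 519; a·d/n = 18·125/519 = 4.3353; b·c/n = 322·54/519 = 33.5029
OR_MH = (1.8649 + 4.3353) / (20.9178 + 33.5029) = 6.2002 / 54.4207 = 0.11393

0.114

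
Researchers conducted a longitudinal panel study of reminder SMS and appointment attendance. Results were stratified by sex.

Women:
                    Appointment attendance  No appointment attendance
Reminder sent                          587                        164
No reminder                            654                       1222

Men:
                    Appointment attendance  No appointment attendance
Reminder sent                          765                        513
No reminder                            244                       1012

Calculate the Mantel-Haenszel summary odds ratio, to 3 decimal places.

6.413

OR_MH = Σ(aᵢdᵢ/nᵢ) / Σ(bᵢcᵢ/nᵢ), where nᵢ is the stratum total.
Stratum 1 (Women): n = 2627; a·d/n = 587·1222/2627 = 273.0544; b·c/n = 164·654/2627 = 40.8283
Stratum 2 (Men): n = 2534; a·d/n = 765·1012/2534 = 305.5170; b·c/n = 513·244/2534 = 49.3970
OR_MH = (273.0544 + 305.5170) / (40.8283 + 49.3970) = 578.5714 / 90.2253 = 6.41252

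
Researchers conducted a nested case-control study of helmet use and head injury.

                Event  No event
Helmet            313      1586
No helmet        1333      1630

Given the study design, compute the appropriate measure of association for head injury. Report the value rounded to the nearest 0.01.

Cells: a = 313, b = 1586, c = 1333, d = 1630.
This is a nested case-control study: participants were sampled on outcome status, so risks in the source population cannot be estimated directly — relative risk is not valid here. The odds ratio is the appropriate measure.
OR = (a·d)/(b·c) = (313 × 1630) / (1586 × 1333) = 510190 / 2114138 = 0.24132

0.24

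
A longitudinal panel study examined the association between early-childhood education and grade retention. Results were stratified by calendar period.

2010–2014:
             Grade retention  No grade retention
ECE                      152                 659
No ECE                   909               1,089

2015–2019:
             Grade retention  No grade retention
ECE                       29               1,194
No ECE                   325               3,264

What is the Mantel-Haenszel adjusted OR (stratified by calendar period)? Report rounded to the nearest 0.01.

OR_MH = Σ(aᵢdᵢ/nᵢ) / Σ(bᵢcᵢ/nᵢ), where nᵢ is the stratum total.
Stratum 1 (2010–2014): n = 2809; a·d/n = 152·1089/2809 = 58.9277; b·c/n = 659·909/2809 = 213.2542
Stratum 2 (2015–2019): n = 4812; a·d/n = 29·3264/4812 = 19.6708; b·c/n = 1194·325/4812 = 80.6421
OR_MH = (58.9277 + 19.6708) / (213.2542 + 80.6421) = 78.5986 / 293.8963 = 0.26744

0.27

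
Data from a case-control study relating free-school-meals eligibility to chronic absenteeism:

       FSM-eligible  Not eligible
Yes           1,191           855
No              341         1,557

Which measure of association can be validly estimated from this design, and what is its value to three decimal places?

6.360

Reading the table with exposure as columns: a = 1191 (FSM-eligible, case), b = 341 (FSM-eligible, non-case), c = 855 (Not eligible, case), d = 1557.
This is a case-control study: participants were sampled on outcome status, so risks in the source population cannot be estimated directly — relative risk is not valid here. The odds ratio is the appropriate measure.
OR = (a·d)/(b·c) = (1191 × 1557) / (341 × 855) = 1854387 / 291555 = 6.36033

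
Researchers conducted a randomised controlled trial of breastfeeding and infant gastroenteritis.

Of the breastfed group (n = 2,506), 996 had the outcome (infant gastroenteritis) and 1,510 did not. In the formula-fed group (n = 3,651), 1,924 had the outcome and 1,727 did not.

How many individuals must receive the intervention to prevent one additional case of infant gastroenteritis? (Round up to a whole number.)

Risk in treated group = 996/2506 = 0.39745; risk in control = 1924/3651 = 0.52698.
Absolute risk reduction = 0.52698 − 0.39745 = 0.12953
NNT = 1 / ARR = 1 / 0.12953 = 7.720 → round up → 8

8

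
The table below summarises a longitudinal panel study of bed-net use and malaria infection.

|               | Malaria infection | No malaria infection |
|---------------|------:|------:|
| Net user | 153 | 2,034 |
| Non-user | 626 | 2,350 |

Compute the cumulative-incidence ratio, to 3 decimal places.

Cells: a = 153, b = 2034, c = 626, d = 2350.
Risk in exposed = 153/2187 = 0.06996; risk in unexposed = 626/2976 = 0.21035.
RR = 0.06996 / 0.21035 = 0.33258
The risk is 67% lower among the exposed than among the unexposed.

0.333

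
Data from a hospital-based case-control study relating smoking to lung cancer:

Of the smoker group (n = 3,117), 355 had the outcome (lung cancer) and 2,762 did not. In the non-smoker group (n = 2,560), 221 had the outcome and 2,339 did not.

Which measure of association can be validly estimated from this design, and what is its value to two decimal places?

1.36

From the description: a = 355, b = 2762, c = 221, d = 2339.
This is a hospital-based case-control study: participants were sampled on outcome status, so risks in the source population cannot be estimated directly — relative risk is not valid here. The odds ratio is the appropriate measure.
OR = (a·d)/(b·c) = (355 × 2339) / (2762 × 221) = 830345 / 610402 = 1.36032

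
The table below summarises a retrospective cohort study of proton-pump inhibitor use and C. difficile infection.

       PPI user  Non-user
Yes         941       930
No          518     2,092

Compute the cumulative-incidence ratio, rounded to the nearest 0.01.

Reading the table with exposure as columns: a = 941 (PPI user, case), b = 518 (PPI user, non-case), c = 930 (Non-user, case), d = 2092.
Risk in exposed = 941/1459 = 0.64496; risk in unexposed = 930/3022 = 0.30774.
RR = 0.64496 / 0.30774 = 2.09578
The risk among the exposed is 2.10 times that among the unexposed.

2.10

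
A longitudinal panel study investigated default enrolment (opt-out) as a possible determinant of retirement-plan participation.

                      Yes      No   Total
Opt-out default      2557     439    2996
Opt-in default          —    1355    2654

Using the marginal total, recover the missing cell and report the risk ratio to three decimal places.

The missing cell is in the unexposed row: 2654 − 1355 = 1299.
So a = 2557, b = 439, c = 1299, d = 1355.
RR = [a/(a+b)] / [c/(c+d)] = (2557/2996) / (1299/2654) = 0.85347/0.48945 = 1.74374

1.744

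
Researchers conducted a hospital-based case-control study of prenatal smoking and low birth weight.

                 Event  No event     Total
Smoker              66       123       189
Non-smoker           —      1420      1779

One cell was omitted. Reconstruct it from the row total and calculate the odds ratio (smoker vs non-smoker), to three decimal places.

The missing cell is in the unexposed row: 1779 − 1420 = 359.
So a = 66, b = 123, c = 359, d = 1420.
OR = (a·d)/(b·c) = (66 × 1420) / (123 × 359) = 93720 / 44157 = 2.12243

2.122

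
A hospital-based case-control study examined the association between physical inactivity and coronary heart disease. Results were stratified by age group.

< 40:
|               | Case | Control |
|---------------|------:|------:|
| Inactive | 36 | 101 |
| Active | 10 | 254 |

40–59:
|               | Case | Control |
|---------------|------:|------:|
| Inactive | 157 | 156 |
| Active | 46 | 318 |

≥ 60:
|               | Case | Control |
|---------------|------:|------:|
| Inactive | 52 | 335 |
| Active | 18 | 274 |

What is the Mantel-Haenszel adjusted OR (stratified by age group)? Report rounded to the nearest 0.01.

OR_MH = Σ(aᵢdᵢ/nᵢ) / Σ(bᵢcᵢ/nᵢ), where nᵢ is the stratum total.
Stratum 1 (< 40): n = 401; a·d/n = 36·254/401 = 22.8030; b·c/n = 101·10/401 = 2.5187
Stratum 2 (40–59): n = 677; a·d/n = 157·318/677 = 73.7459; b·c/n = 156·46/677 = 10.5997
Stratum 3 (≥ 60): n = 679; a·d/n = 52·274/679 = 20.9838; b·c/n = 335·18/679 = 8.8807
OR_MH = (22.8030 + 73.7459 + 20.9838) / (2.5187 + 10.5997 + 8.8807) = 117.5327 / 21.9991 = 5.34261

5.34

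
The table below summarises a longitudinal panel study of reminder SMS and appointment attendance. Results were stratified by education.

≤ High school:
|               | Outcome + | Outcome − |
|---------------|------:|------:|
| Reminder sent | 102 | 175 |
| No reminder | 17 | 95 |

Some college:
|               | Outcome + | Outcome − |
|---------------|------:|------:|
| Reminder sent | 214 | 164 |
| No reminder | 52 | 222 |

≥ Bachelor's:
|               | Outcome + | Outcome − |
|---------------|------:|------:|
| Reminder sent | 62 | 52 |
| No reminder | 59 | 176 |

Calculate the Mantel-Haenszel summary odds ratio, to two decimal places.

OR_MH = Σ(aᵢdᵢ/nᵢ) / Σ(bᵢcᵢ/nᵢ), where nᵢ is the stratum total.
Stratum 1 (≤ High school): n = 389; a·d/n = 102·95/389 = 24.9100; b·c/n = 175·17/389 = 7.6478
Stratum 2 (Some college): n = 652; a·d/n = 214·222/652 = 72.8650; b·c/n = 164·52/652 = 13.0798
Stratum 3 (≥ Bachelor's): n = 349; a·d/n = 62·176/349 = 31.2665; b·c/n = 52·59/349 = 8.7908
OR_MH = (24.9100 + 72.8650 + 31.2665) / (7.6478 + 13.0798 + 8.7908) = 129.0415 / 29.5184 = 4.37156

4.37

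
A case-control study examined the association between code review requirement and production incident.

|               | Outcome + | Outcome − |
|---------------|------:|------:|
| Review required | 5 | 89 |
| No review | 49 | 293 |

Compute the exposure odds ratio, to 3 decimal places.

Cells: a = 5, b = 89, c = 49, d = 293.
OR = (a·d)/(b·c) = (5 × 293) / (89 × 49) = 1465 / 4361 = 0.33593
Exposure is associated with lower odds of production incident (OR = 0.34 < 1).

0.336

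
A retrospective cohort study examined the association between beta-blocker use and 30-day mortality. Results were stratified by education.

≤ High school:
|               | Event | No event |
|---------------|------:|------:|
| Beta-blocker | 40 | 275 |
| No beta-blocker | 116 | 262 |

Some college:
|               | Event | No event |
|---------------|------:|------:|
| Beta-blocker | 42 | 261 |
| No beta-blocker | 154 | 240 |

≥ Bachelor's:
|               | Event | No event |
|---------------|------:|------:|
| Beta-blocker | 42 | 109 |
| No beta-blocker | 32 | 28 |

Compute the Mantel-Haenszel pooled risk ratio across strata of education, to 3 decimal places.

RR_MH = Σ(aᵢ·n₀ᵢ/nᵢ) / Σ(cᵢ·n₁ᵢ/nᵢ), with n₁ᵢ = aᵢ+bᵢ (exposed), n₀ᵢ = cᵢ+dᵢ (unexposed), nᵢ = n₁ᵢ+n₀ᵢ.
Stratum 1 (≤ High school): n₁ = 315, n₀ = 378, n = 693; a·n₀/n = 40·378/693 = 21.8182; c·n₁/n = 116·315/693 = 52.7273
Stratum 2 (Some college): n₁ = 303, n₀ = 394, n = 697; a·n₀/n = 42·394/697 = 23.7418; c·n₁/n = 154·303/697 = 66.9469
Stratum 3 (≥ Bachelor's): n₁ = 151, n₀ = 60, n = 211; a·n₀/n = 42·60/211 = 11.9431; c·n₁/n = 32·151/211 = 22.9005
RR_MH = (21.8182 + 23.7418 + 11.9431) / (52.7273 + 66.9469 + 22.9005) = 57.5031 / 142.5747 = 0.40332

0.403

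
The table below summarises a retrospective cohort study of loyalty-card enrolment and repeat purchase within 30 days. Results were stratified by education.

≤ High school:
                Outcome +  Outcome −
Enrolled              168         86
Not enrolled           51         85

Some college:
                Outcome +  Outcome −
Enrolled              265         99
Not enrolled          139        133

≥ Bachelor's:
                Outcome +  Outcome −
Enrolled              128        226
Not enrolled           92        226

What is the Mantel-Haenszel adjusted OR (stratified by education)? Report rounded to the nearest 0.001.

OR_MH = Σ(aᵢdᵢ/nᵢ) / Σ(bᵢcᵢ/nᵢ), where nᵢ is the stratum total.
Stratum 1 (≤ High school): n = 390; a·d/n = 168·85/390 = 36.6154; b·c/n = 86·51/390 = 11.2462
Stratum 2 (Some college): n = 636; a·d/n = 265·133/636 = 55.4167; b·c/n = 99·139/636 = 21.6368
Stratum 3 (≥ Bachelor's): n = 672; a·d/n = 128·226/672 = 43.0476; b·c/n = 226·92/672 = 30.9405
OR_MH = (36.6154 + 55.4167 + 43.0476) / (11.2462 + 21.6368 + 30.9405) = 135.0797 / 63.8234 = 2.11646

2.116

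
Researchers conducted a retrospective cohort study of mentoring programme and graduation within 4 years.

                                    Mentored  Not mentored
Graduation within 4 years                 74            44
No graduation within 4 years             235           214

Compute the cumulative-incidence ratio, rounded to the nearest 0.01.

1.40

Reading the table with exposure as columns: a = 74 (Mentored, case), b = 235 (Mentored, non-case), c = 44 (Not mentored, case), d = 214.
Risk in exposed = 74/309 = 0.23948; risk in unexposed = 44/258 = 0.17054.
RR = 0.23948 / 0.17054 = 1.40424
The risk among the exposed is 1.40 times that among the unexposed.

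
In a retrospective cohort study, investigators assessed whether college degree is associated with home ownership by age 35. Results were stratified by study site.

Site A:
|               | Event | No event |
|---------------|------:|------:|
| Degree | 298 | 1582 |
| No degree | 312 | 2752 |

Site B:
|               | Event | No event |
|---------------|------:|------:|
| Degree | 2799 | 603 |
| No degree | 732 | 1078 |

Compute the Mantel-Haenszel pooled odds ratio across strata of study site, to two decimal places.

4.04

OR_MH = Σ(aᵢdᵢ/nᵢ) / Σ(bᵢcᵢ/nᵢ), where nᵢ is the stratum total.
Stratum 1 (Site A): n = 4944; a·d/n = 298·2752/4944 = 165.8770; b·c/n = 1582·312/4944 = 99.8350
Stratum 2 (Site B): n = 5212; a·d/n = 2799·1078/5212 = 578.9183; b·c/n = 603·732/5212 = 84.6884
OR_MH = (165.8770 + 578.9183) / (99.8350 + 84.6884) = 744.7953 / 184.5234 = 4.03632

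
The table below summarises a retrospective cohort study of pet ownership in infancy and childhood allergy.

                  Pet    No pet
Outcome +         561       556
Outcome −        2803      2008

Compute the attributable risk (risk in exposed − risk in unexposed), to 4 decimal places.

Reading the table with exposure as columns: a = 561 (Pet, case), b = 2803 (Pet, non-case), c = 556 (No pet, case), d = 2008.
Risk in exposed = 561/3364 = 0.166766; risk in unexposed = 556/2564 = 0.216849.
Risk difference = 0.166766 − 0.216849 = -0.050083

-0.0501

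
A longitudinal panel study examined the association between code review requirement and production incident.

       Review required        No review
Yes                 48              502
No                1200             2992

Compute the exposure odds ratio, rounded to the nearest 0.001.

Reading the table with exposure as columns: a = 48 (Review required, case), b = 1200 (Review required, non-case), c = 502 (No review, case), d = 2992.
OR = (a·d)/(b·c) = (48 × 2992) / (1200 × 502) = 143616 / 602400 = 0.23841
Exposure is associated with lower odds of production incident (OR = 0.24 < 1).

0.238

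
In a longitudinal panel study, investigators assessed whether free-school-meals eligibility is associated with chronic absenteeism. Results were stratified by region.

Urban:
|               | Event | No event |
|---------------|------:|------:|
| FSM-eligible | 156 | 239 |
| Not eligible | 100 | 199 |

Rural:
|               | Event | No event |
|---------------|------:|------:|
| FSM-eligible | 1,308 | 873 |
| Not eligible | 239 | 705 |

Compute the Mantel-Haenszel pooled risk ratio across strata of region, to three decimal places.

2.067

RR_MH = Σ(aᵢ·n₀ᵢ/nᵢ) / Σ(cᵢ·n₁ᵢ/nᵢ), with n₁ᵢ = aᵢ+bᵢ (exposed), n₀ᵢ = cᵢ+dᵢ (unexposed), nᵢ = n₁ᵢ+n₀ᵢ.
Stratum 1 (Urban): n₁ = 395, n₀ = 299, n = 694; a·n₀/n = 156·299/694 = 67.2104; c·n₁/n = 100·395/694 = 56.9164
Stratum 2 (Rural): n₁ = 2181, n₀ = 944, n = 3125; a·n₀/n = 1308·944/3125 = 395.1206; c·n₁/n = 239·2181/3125 = 166.8029
RR_MH = (67.2104 + 395.1206) / (56.9164 + 166.8029) = 462.3310 / 223.7193 = 2.06657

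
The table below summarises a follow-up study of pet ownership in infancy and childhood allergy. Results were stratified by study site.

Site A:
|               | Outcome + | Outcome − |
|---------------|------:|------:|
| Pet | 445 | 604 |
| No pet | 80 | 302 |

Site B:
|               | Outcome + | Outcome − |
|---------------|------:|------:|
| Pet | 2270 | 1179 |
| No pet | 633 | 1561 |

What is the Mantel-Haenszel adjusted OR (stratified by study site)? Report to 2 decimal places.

4.35

OR_MH = Σ(aᵢdᵢ/nᵢ) / Σ(bᵢcᵢ/nᵢ), where nᵢ is the stratum total.
Stratum 1 (Site A): n = 1431; a·d/n = 445·302/1431 = 93.9133; b·c/n = 604·80/1431 = 33.7666
Stratum 2 (Site B): n = 5643; a·d/n = 2270·1561/5643 = 627.9408; b·c/n = 1179·633/5643 = 132.2536
OR_MH = (93.9133 + 627.9408) / (33.7666 + 132.2536) = 721.8542 / 166.0202 = 4.34799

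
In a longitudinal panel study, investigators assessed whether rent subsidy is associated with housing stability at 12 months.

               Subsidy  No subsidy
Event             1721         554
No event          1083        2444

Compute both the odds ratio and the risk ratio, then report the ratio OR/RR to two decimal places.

Reading the table with exposure as columns: a = 1721 (Subsidy, case), b = 1083 (Subsidy, non-case), c = 554 (No subsidy, case), d = 2444.
OR = (1721·2444)/(1083·554) = 4206124/599982 = 7.01042
Risk in exposed = 1721/2804 = 0.61377; risk in unexposed = 554/2998 = 0.18479; RR = 3.32143
OR/RR = 7.01042 / 3.32143 = 2.11066
The outcome is not rare, so the OR lies further from 1 than the RR.

2.11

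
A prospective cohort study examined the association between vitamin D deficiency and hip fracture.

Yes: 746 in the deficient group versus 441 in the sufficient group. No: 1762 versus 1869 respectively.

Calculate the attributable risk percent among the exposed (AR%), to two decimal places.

From the description: a = 746, b = 1762, c = 441, d = 1869.
Risk in exposed = 746/2508 = 0.29745; risk in unexposed = 441/2310 = 0.19091.
RR = 0.29745/0.19091 = 1.55806
AR% = (RR − 1)/RR × 100 = (1.55806 − 1)/1.55806 × 100 = 35.8177%

35.82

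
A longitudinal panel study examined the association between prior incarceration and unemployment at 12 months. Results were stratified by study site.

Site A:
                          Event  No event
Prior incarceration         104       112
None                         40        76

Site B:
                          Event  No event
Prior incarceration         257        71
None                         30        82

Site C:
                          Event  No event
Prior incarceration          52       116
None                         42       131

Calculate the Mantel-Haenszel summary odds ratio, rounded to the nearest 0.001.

OR_MH = Σ(aᵢdᵢ/nᵢ) / Σ(bᵢcᵢ/nᵢ), where nᵢ is the stratum total.
Stratum 1 (Site A): n = 332; a·d/n = 104·76/332 = 23.8072; b·c/n = 112·40/332 = 13.4940
Stratum 2 (Site B): n = 440; a·d/n = 257·82/440 = 47.8955; b·c/n = 71·30/440 = 4.8409
Stratum 3 (Site C): n = 341; a·d/n = 52·131/341 = 19.9765; b·c/n = 116·42/341 = 14.2874
OR_MH = (23.8072 + 47.8955 + 19.9765) / (13.4940 + 4.8409 + 14.2874) = 91.6792 / 32.6223 = 2.81033

2.810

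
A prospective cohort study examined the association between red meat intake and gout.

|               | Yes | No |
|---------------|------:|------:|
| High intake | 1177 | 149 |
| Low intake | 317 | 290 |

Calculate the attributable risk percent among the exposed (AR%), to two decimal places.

Cells: a = 1177, b = 149, c = 317, d = 290.
Risk in exposed = 1177/1326 = 0.88763; risk in unexposed = 317/607 = 0.52224.
RR = 0.88763/0.52224 = 1.69966
AR% = (RR − 1)/RR × 100 = (1.69966 − 1)/1.69966 × 100 = 41.1647%

41.16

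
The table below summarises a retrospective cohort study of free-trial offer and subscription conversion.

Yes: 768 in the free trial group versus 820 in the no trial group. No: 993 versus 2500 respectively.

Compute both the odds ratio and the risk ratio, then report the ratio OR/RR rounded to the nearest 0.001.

1.335

From the description: a = 768, b = 993, c = 820, d = 2500.
OR = (768·2500)/(993·820) = 1920000/814260 = 2.35797
Risk in exposed = 768/1761 = 0.43612; risk in unexposed = 820/3320 = 0.24699; RR = 1.76574
OR/RR = 2.35797 / 1.76574 = 1.33540
The outcome is not rare, so the OR lies further from 1 than the RR.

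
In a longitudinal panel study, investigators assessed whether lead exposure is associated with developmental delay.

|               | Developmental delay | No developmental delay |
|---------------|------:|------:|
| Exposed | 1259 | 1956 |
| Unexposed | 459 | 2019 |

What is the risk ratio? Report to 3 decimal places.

Cells: a = 1259, b = 1956, c = 459, d = 2019.
Risk in exposed = 1259/3215 = 0.39160; risk in unexposed = 459/2478 = 0.18523.
RR = 0.39160 / 0.18523 = 2.11414
The risk among the exposed is 2.11 times that among the unexposed.

2.114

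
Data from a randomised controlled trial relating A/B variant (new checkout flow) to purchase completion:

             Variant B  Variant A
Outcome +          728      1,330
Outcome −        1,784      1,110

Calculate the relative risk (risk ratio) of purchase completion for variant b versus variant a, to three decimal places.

0.532

Reading the table with exposure as columns: a = 728 (Variant B, case), b = 1784 (Variant B, non-case), c = 1330 (Variant A, case), d = 1110.
Risk in exposed = 728/2512 = 0.28981; risk in unexposed = 1330/2440 = 0.54508.
RR = 0.28981 / 0.54508 = 0.53168
The risk is 47% lower among the exposed than among the unexposed.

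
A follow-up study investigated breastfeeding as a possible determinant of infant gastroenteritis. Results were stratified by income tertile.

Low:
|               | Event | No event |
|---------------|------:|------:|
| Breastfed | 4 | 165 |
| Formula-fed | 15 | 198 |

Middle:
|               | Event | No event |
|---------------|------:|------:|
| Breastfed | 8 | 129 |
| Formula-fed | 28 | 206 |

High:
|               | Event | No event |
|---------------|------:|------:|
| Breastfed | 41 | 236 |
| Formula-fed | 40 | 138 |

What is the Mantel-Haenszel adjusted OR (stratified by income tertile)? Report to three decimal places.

OR_MH = Σ(aᵢdᵢ/nᵢ) / Σ(bᵢcᵢ/nᵢ), where nᵢ is the stratum total.
Stratum 1 (Low): n = 382; a·d/n = 4·198/382 = 2.0733; b·c/n = 165·15/382 = 6.4791
Stratum 2 (Middle): n = 371; a·d/n = 8·206/371 = 4.4420; b·c/n = 129·28/371 = 9.7358
Stratum 3 (High): n = 455; a·d/n = 41·138/455 = 12.4352; b·c/n = 236·40/455 = 20.7473
OR_MH = (2.0733 + 4.4420 + 12.4352) / (6.4791 + 9.7358 + 20.7473) = 18.9505 / 36.9622 = 0.51270

0.513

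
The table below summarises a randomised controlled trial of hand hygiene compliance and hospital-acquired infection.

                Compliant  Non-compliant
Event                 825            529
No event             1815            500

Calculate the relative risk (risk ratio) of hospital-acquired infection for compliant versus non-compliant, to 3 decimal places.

0.608

Reading the table with exposure as columns: a = 825 (Compliant, case), b = 1815 (Compliant, non-case), c = 529 (Non-compliant, case), d = 500.
Risk in exposed = 825/2640 = 0.31250; risk in unexposed = 529/1029 = 0.51409.
RR = 0.31250 / 0.51409 = 0.60787
The risk is 39% lower among the exposed than among the unexposed.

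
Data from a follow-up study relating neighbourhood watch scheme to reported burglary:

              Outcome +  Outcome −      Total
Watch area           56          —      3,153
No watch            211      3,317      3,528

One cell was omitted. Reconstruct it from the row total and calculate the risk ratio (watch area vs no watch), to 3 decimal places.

The missing cell is in the exposed row: 3153 − 56 = 3097.
So a = 56, b = 3097, c = 211, d = 3317.
RR = [a/(a+b)] / [c/(c+d)] = (56/3153) / (211/3528) = 0.01776/0.05981 = 0.29697

0.297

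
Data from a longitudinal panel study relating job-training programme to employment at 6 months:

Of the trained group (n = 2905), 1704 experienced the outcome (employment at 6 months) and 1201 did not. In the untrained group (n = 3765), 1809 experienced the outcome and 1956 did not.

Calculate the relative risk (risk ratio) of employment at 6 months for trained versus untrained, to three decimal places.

From the description: a = 1704, b = 1201, c = 1809, d = 1956.
Risk in exposed = 1704/2905 = 0.58657; risk in unexposed = 1809/3765 = 0.48048.
RR = 0.58657 / 0.48048 = 1.22082
The risk among the exposed is 1.22 times that among the unexposed.

1.221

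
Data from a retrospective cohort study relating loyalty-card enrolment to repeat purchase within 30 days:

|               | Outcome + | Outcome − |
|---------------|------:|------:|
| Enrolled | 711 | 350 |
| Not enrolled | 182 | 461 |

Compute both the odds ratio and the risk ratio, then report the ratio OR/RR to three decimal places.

2.173

Cells: a = 711, b = 350, c = 182, d = 461.
OR = (711·461)/(350·182) = 327771/63700 = 5.14554
Risk in exposed = 711/1061 = 0.67012; risk in unexposed = 182/643 = 0.28305; RR = 2.36752
OR/RR = 5.14554 / 2.36752 = 2.17339
The outcome is not rare, so the OR lies further from 1 than the RR.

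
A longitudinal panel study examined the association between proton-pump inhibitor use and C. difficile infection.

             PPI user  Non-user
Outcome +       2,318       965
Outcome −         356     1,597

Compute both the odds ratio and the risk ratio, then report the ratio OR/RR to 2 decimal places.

4.68

Reading the table with exposure as columns: a = 2318 (PPI user, case), b = 356 (PPI user, non-case), c = 965 (Non-user, case), d = 1597.
OR = (2318·1597)/(356·965) = 3701846/343540 = 10.77559
Risk in exposed = 2318/2674 = 0.86687; risk in unexposed = 965/2562 = 0.37666; RR = 2.30146
OR/RR = 10.77559 / 2.30146 = 4.68206
The outcome is not rare, so the OR lies further from 1 than the RR.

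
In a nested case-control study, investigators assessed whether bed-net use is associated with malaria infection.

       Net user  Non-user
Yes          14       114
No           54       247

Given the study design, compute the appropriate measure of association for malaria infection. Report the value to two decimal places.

Reading the table with exposure as columns: a = 14 (Net user, case), b = 54 (Net user, non-case), c = 114 (Non-user, case), d = 247.
This is a nested case-control study: participants were sampled on outcome status, so risks in the source population cannot be estimated directly — relative risk is not valid here. The odds ratio is the appropriate measure.
OR = (a·d)/(b·c) = (14 × 247) / (54 × 114) = 3458 / 6156 = 0.56173

0.56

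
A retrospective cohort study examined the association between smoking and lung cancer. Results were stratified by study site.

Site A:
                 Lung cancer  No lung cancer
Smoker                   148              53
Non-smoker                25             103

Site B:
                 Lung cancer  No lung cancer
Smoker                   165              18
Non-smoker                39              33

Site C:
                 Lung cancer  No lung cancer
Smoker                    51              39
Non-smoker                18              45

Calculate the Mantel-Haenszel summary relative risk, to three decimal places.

2.324

RR_MH = Σ(aᵢ·n₀ᵢ/nᵢ) / Σ(cᵢ·n₁ᵢ/nᵢ), with n₁ᵢ = aᵢ+bᵢ (exposed), n₀ᵢ = cᵢ+dᵢ (unexposed), nᵢ = n₁ᵢ+n₀ᵢ.
Stratum 1 (Site A): n₁ = 201, n₀ = 128, n = 329; a·n₀/n = 148·128/329 = 57.5805; c·n₁/n = 25·201/329 = 15.2736
Stratum 2 (Site B): n₁ = 183, n₀ = 72, n = 255; a·n₀/n = 165·72/255 = 46.5882; c·n₁/n = 39·183/255 = 27.9882
Stratum 3 (Site C): n₁ = 90, n₀ = 63, n = 153; a·n₀/n = 51·63/153 = 21.0000; c·n₁/n = 18·90/153 = 10.5882
RR_MH = (57.5805 + 46.5882 + 21.0000) / (15.2736 + 27.9882 + 10.5882) = 125.1688 / 53.8500 = 2.32440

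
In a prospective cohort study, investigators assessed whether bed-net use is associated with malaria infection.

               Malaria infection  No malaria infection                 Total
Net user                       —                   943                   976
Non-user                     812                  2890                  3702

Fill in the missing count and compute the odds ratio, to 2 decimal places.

0.12

The missing cell is in the exposed row: 976 − 943 = 33.
So a = 33, b = 943, c = 812, d = 2890.
OR = (a·d)/(b·c) = (33 × 2890) / (943 × 812) = 95370 / 765716 = 0.12455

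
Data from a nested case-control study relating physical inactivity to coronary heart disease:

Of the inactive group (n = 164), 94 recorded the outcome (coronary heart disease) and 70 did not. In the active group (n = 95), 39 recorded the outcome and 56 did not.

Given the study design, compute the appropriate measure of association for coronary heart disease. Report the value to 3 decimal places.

From the description: a = 94, b = 70, c = 39, d = 56.
This is a nested case-control study: participants were sampled on outcome status, so risks in the source population cannot be estimated directly — relative risk is not valid here. The odds ratio is the appropriate measure.
OR = (a·d)/(b·c) = (94 × 56) / (70 × 39) = 5264 / 2730 = 1.92821

1.928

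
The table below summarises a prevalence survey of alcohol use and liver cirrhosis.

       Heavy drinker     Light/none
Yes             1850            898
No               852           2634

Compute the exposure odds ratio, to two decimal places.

Reading the table with exposure as columns: a = 1850 (Heavy drinker, case), b = 852 (Heavy drinker, non-case), c = 898 (Light/none, case), d = 2634.
OR = (a·d)/(b·c) = (1850 × 2634) / (852 × 898) = 4872900 / 765096 = 6.36900
The odds of liver cirrhosis are about 6.37 times as high in the heavy drinker group.

6.37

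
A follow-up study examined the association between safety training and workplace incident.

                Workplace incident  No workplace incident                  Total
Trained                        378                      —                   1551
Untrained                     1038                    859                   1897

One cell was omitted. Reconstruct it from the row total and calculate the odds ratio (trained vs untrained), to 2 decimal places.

The missing cell is in the exposed row: 1551 − 378 = 1173.
So a = 378, b = 1173, c = 1038, d = 859.
OR = (a·d)/(b·c) = (378 × 859) / (1173 × 1038) = 324702 / 1217574 = 0.26668

0.27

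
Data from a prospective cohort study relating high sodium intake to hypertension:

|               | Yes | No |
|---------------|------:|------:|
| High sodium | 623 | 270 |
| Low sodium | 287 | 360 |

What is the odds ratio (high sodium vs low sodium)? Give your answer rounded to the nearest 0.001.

2.894

Cells: a = 623, b = 270, c = 287, d = 360.
OR = (a·d)/(b·c) = (623 × 360) / (270 × 287) = 224280 / 77490 = 2.89431
The odds of hypertension are about 2.89 times as high in the high sodium group.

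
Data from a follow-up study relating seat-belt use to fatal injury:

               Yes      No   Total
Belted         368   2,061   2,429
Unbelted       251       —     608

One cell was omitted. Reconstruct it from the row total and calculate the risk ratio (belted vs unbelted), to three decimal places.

The missing cell is in the unexposed row: 608 − 251 = 357.
So a = 368, b = 2061, c = 251, d = 357.
RR = [a/(a+b)] / [c/(c+d)] = (368/2429) / (251/608) = 0.15150/0.41283 = 0.36699

0.367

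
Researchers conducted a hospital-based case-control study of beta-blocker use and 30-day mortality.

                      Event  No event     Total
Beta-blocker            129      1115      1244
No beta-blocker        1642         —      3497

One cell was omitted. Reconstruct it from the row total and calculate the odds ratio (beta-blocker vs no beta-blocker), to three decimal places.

The missing cell is in the unexposed row: 3497 − 1642 = 1855.
So a = 129, b = 1115, c = 1642, d = 1855.
OR = (a·d)/(b·c) = (129 × 1855) / (1115 × 1642) = 239295 / 1830830 = 0.13070

0.131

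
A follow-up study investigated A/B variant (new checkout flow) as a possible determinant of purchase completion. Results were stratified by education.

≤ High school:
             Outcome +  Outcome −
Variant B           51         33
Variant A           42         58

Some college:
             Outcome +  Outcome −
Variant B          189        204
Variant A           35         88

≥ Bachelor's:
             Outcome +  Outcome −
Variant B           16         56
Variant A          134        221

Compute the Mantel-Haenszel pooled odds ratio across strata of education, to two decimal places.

OR_MH = Σ(aᵢdᵢ/nᵢ) / Σ(bᵢcᵢ/nᵢ), where nᵢ is the stratum total.
Stratum 1 (≤ High school): n = 184; a·d/n = 51·58/184 = 16.0761; b·c/n = 33·42/184 = 7.5326
Stratum 2 (Some college): n = 516; a·d/n = 189·88/516 = 32.2326; b·c/n = 204·35/516 = 13.8372
Stratum 3 (≥ Bachelor's): n = 427; a·d/n = 16·221/427 = 8.2810; b·c/n = 56·134/427 = 17.5738
OR_MH = (16.0761 + 32.2326 + 8.2810) / (7.5326 + 13.8372 + 17.5738) = 56.5897 / 38.9436 = 1.45312

1.45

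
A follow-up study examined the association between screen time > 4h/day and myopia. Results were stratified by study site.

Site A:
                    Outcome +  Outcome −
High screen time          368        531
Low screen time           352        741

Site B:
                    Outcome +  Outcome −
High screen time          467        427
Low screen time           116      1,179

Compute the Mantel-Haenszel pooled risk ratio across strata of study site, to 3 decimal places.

RR_MH = Σ(aᵢ·n₀ᵢ/nᵢ) / Σ(cᵢ·n₁ᵢ/nᵢ), with n₁ᵢ = aᵢ+bᵢ (exposed), n₀ᵢ = cᵢ+dᵢ (unexposed), nᵢ = n₁ᵢ+n₀ᵢ.
Stratum 1 (Site A): n₁ = 899, n₀ = 1093, n = 1992; a·n₀/n = 368·1093/1992 = 201.9197; c·n₁/n = 352·899/1992 = 158.8594
Stratum 2 (Site B): n₁ = 894, n₀ = 1295, n = 2189; a·n₀/n = 467·1295/2189 = 276.2746; c·n₁/n = 116·894/2189 = 47.3751
RR_MH = (201.9197 + 276.2746) / (158.8594 + 47.3751) = 478.1942 / 206.2345 = 2.31869

2.319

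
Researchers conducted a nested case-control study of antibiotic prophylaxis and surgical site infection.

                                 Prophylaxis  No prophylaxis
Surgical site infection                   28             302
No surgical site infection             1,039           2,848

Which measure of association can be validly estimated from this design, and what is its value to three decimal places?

Reading the table with exposure as columns: a = 28 (Prophylaxis, case), b = 1039 (Prophylaxis, non-case), c = 302 (No prophylaxis, case), d = 2848.
This is a nested case-control study: participants were sampled on outcome status, so risks in the source population cannot be estimated directly — relative risk is not valid here. The odds ratio is the appropriate measure.
OR = (a·d)/(b·c) = (28 × 2848) / (1039 × 302) = 79744 / 313778 = 0.25414

0.254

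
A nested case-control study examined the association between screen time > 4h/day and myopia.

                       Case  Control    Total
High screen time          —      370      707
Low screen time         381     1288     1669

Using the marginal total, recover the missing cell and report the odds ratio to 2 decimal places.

3.08

The missing cell is in the exposed row: 707 − 370 = 337.
So a = 337, b = 370, c = 381, d = 1288.
OR = (a·d)/(b·c) = (337 × 1288) / (370 × 381) = 434056 / 140970 = 3.07907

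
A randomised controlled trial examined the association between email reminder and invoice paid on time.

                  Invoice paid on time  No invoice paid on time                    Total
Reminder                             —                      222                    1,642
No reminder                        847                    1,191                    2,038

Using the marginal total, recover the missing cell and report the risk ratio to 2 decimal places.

The missing cell is in the exposed row: 1642 − 222 = 1420.
So a = 1420, b = 222, c = 847, d = 1191.
RR = [a/(a+b)] / [c/(c+d)] = (1420/1642) / (847/2038) = 0.86480/0.41560 = 2.08083

2.08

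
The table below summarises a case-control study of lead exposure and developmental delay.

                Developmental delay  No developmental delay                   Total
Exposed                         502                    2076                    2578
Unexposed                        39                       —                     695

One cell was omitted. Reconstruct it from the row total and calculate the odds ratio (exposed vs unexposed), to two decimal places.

4.07

The missing cell is in the unexposed row: 695 − 39 = 656.
So a = 502, b = 2076, c = 39, d = 656.
OR = (a·d)/(b·c) = (502 × 656) / (2076 × 39) = 329312 / 80964 = 4.06739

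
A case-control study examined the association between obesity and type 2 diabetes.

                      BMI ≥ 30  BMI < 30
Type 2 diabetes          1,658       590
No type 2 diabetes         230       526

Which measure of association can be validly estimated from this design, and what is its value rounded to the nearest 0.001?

6.427

Reading the table with exposure as columns: a = 1658 (BMI ≥ 30, case), b = 230 (BMI ≥ 30, non-case), c = 590 (BMI < 30, case), d = 526.
This is a case-control study: participants were sampled on outcome status, so risks in the source population cannot be estimated directly — relative risk is not valid here. The odds ratio is the appropriate measure.
OR = (a·d)/(b·c) = (1658 × 526) / (230 × 590) = 872108 / 135700 = 6.42674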